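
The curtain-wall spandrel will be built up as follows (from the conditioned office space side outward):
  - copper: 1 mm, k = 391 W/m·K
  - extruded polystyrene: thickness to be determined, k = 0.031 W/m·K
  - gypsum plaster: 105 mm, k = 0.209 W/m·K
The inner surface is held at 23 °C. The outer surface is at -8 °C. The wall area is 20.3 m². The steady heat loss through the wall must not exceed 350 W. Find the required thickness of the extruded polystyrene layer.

L ≈ 40.2 mm

Using the resistance-network approach (series):
R_copper = L/(kA) = 0.001/(391×20.3) = 1.26×10^-7 K/W
R_gypsum plaster = L/(kA) = 0.105/(0.209×20.3) = 0.02475 K/W
Sum of the known resistances R_other = 0.02475 K/W
Required total resistance R_tot = ΔT/Q_allow = 31/350 = 0.08857 K/W
R_extruded polystyrene = R_tot − R_other = 0.06382 K/W
L = R·k·A = 0.06382×0.031×20.3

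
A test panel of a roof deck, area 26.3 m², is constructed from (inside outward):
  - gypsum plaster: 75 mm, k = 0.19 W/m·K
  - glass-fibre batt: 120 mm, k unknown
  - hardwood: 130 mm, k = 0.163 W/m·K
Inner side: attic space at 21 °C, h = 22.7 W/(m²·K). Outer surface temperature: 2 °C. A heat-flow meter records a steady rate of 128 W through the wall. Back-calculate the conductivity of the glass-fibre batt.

k ≈ 0.045 W/(m·K)

Using the resistance-network approach (series):
R_inner film = 1/(h_i·A) = 1/(22.7×26.3) = 0.001675 K/W
R_gypsum plaster = L/(kA) = 0.075/(0.19×26.3) = 0.01501 K/W
R_hardwood = L/(kA) = 0.13/(0.163×26.3) = 0.03032 K/W
Sum of known resistances R_other = 0.04701 K/W
Total R = ΔT/Q = 19/128 = 0.1484 K/W
R_glass-fibre batt = R_total − R_other = 0.1014 K/W
k = L/(R·A) = 0.12/(0.1014×26.3)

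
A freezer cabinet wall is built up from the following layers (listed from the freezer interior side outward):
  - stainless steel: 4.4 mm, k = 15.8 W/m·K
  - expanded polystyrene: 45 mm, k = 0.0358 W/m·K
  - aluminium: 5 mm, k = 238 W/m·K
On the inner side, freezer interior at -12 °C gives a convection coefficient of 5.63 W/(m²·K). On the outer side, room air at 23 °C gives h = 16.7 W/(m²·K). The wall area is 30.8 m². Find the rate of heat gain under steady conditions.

Q ≈ 721 W

Series thermal resistances:
R_inner film = 1/(h_i·A) = 1/(5.63×30.8) = 0.005767 K/W
R_stainless steel = L/(kA) = 0.0044/(15.8×30.8) = 9.042×10^-6 K/W
R_expanded polystyrene = L/(kA) = 0.045/(0.0358×30.8) = 0.04081 K/W
R_aluminium = L/(kA) = 0.005/(238×30.8) = 6.821×10^-7 K/W
R_outer film = 1/(h_o·A) = 1/(16.7×30.8) = 0.001944 K/W
R_total = 0.04853 K/W
Q = ΔT / R_total = 35 / 0.04853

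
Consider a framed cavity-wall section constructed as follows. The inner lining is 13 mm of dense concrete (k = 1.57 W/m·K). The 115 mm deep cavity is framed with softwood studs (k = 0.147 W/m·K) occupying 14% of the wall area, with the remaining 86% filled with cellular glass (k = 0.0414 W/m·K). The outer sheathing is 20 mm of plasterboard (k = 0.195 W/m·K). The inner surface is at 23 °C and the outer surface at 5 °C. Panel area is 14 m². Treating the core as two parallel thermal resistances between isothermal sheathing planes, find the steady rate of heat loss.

Q ≈ 117 W

Sheathing layers in series; stud and cavity paths in parallel between them.
R_inner = 0.013/(1.57×14) = 5.914×10^-4 K/W
R_stud  = 0.115/(0.147×0.14×14) = 0.3991 K/W
R_cav   = 0.115/(0.0414×0.86×14) = 0.2307 K/W
1/R_core = 1/R_stud + 1/R_cav → R_core = 0.1462 K/W
R_outer = 0.02/(0.195×14) = 0.007326 K/W
R_total = 0.1541 K/W
Q = ΔT/R_total = 18/0.1541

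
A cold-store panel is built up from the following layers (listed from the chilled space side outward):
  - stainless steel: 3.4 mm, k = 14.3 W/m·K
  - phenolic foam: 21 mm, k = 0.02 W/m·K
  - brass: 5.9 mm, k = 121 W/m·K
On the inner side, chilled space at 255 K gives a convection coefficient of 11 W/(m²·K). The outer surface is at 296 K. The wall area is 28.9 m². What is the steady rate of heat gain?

Thermal resistances in series:
R_inner film = 1/(h_i·A) = 1/(11×28.9) = 0.003146 K/W
R_stainless steel = L/(kA) = 0.0034/(14.3×28.9) = 8.227×10^-6 K/W
R_phenolic foam = L/(kA) = 0.021/(0.02×28.9) = 0.03633 K/W
R_brass = L/(kA) = 0.0059/(121×28.9) = 1.687×10^-6 K/W
R_total = 0.03949 K/W
Q = ΔT / R_total = 41 / 0.03949

Q ≈ 1040 W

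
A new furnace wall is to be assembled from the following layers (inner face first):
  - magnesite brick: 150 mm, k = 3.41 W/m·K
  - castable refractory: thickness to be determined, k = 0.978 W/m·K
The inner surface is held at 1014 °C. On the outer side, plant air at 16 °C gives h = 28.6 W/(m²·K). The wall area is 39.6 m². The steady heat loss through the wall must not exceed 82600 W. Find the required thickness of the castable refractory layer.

Series thermal resistances:
R_magnesite brick = L/(kA) = 0.15/(3.41×39.6) = 0.001111 K/W
R_outer film = 1/(h_o·A) = 1/(28.6×39.6) = 8.83×10^-4 K/W
Sum of the known resistances R_other = 0.001994 K/W
Required total resistance R_tot = ΔT/Q_allow = 998/82600 = 0.01208 K/W
R_castable refractory = R_tot − R_other = 0.01009 K/W
L = R·k·A = 0.01009×0.978×39.6

L ≈ 391 mm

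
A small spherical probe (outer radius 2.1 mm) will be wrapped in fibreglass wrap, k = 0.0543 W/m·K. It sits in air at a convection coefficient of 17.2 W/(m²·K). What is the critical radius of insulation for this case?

For a sphere r_cr = 2k/h = 2×0.0543/17.2
r_cr = 6.31 mm; since the bare radius (2.1 mm) is below r_cr, adding a thin layer of insulation will *increase* heat loss.

r_cr ≈ 6.31 mm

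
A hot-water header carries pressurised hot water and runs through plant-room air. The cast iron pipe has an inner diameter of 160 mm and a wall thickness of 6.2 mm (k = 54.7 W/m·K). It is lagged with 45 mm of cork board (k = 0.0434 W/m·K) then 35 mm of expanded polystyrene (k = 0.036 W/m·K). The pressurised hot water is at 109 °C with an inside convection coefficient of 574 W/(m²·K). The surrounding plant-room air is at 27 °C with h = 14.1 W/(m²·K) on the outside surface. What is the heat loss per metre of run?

Cylindrical conduction, so R = ln(r₂/r₁)/(2πkL) per layer, in series:
R_inner film = 1/(h_i·2πr₁L) = 1/(574×2π×0.08×1) = 0.003466 K/W
R_cast iron pipe wall = ln(86.2/80)/(2π×54.7×1) = 2.172×10^-4 K/W
R_cork board = ln(131.2/86.2)/(2π×0.0434×1) = 1.54 K/W
R_expanded polystyrene = ln(166.2/131.2)/(2π×0.036×1) = 1.045 K/W
R_outer film = 1/(h_o·2πr_oL) = 1/(14.1×2π×0.1662×1) = 0.06792 K/W
R_total = 2.657 K/W
Q = ΔT/R_total = 82/2.657

q′ ≈ 30.9 W/m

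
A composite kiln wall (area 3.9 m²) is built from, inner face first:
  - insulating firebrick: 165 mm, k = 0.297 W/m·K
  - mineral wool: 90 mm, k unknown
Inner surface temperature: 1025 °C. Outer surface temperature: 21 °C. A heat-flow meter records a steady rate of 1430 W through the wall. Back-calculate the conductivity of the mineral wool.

k ≈ 0.0412 W/(m·K)

Model the wall as resistances in series:
R_insulating firebrick = L/(kA) = 0.165/(0.297×3.9) = 0.1425 K/W
Sum of known resistances R_other = 0.1425 K/W
Total R = ΔT/Q = 1004/1430 = 0.7021 K/W
R_mineral wool = R_total − R_other = 0.5596 K/W
k = L/(R·A) = 0.09/(0.5596×3.9)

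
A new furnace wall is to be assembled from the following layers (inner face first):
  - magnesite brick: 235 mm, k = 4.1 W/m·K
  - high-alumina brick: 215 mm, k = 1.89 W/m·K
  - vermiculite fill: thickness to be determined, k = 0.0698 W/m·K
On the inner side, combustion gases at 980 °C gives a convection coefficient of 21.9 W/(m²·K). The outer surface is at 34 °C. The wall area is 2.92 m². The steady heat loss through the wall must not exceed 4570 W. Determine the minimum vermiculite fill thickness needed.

L ≈ 27.1 mm

Treating each layer as a thermal resistance in series:
R_inner film = 1/(h_i·A) = 1/(21.9×2.92) = 0.01564 K/W
R_magnesite brick = L/(kA) = 0.235/(4.1×2.92) = 0.01963 K/W
R_high-alumina brick = L/(kA) = 0.215/(1.89×2.92) = 0.03896 K/W
Sum of the known resistances R_other = 0.07422 K/W
Required total resistance R_tot = ΔT/Q_allow = 946/4570 = 0.207 K/W
R_vermiculite fill = R_tot − R_other = 0.1328 K/W
L = R·k·A = 0.1328×0.0698×2.92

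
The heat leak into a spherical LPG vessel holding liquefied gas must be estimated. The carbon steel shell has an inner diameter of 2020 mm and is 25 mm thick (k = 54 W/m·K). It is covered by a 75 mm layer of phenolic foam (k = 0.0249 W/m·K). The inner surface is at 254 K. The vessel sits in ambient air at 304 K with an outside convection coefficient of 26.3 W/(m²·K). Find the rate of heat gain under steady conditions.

Radial (spherical) resistances in series:
R_carbon steel shell = (1/1.01 − 1/1.035)/(4π×54) = 3.524×10^-5 K/W
R_phenolic foam = (1/1.035 − 1/1.11)/(4π×0.0249) = 0.2086 K/W
R_outer film = 1/(h·4πr_o²) = 1/(26.3×4π×1.11²) = 0.002456 K/W
R_total = 0.2111 K/W
Q = ΔT/R_total = 50/0.2111

Q ≈ 237 W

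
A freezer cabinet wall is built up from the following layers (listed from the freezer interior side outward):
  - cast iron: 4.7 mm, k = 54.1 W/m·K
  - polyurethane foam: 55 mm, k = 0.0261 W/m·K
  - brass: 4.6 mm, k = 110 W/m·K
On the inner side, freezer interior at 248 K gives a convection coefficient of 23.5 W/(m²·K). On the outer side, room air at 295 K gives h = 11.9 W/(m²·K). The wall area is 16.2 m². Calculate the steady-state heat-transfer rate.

Series thermal resistances:
R_inner film = 1/(h_i·A) = 1/(23.5×16.2) = 0.002627 K/W
R_cast iron = L/(kA) = 0.0047/(54.1×16.2) = 5.363×10^-6 K/W
R_polyurethane foam = L/(kA) = 0.055/(0.0261×16.2) = 0.1301 K/W
R_brass = L/(kA) = 0.0046/(110×16.2) = 2.581×10^-6 K/W
R_outer film = 1/(h_o·A) = 1/(11.9×16.2) = 0.005187 K/W
R_total = 0.1379 K/W
Q = ΔT / R_total = 47 / 0.1379

Q ≈ 341 W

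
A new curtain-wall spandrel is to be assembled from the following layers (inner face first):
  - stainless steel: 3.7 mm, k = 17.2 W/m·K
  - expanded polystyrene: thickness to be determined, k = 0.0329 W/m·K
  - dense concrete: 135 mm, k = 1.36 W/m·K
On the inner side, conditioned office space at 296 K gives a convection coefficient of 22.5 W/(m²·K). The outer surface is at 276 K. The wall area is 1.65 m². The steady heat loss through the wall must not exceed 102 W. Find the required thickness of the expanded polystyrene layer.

Series thermal resistances:
R_inner film = 1/(h_i·A) = 1/(22.5×1.65) = 0.02694 K/W
R_stainless steel = L/(kA) = 0.0037/(17.2×1.65) = 1.304×10^-4 K/W
R_dense concrete = L/(kA) = 0.135/(1.36×1.65) = 0.06016 K/W
Sum of the known resistances R_other = 0.08723 K/W
Required total resistance R_tot = ΔT/Q_allow = 20/102 = 0.1961 K/W
R_expanded polystyrene = R_tot − R_other = 0.1089 K/W
L = R·k·A = 0.1089×0.0329×1.65

L ≈ 5.91 mm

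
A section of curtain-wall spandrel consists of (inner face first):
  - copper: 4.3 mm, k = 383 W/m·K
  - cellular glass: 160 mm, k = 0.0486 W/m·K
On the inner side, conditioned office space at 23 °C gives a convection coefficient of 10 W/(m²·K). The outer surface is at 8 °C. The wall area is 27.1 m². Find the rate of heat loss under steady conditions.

Q ≈ 120 W

Series thermal resistances:
R_inner film = 1/(h_i·A) = 1/(10×27.1) = 0.00369 K/W
R_copper = L/(kA) = 0.0043/(383×27.1) = 4.143×10^-7 K/W
R_cellular glass = L/(kA) = 0.16/(0.0486×27.1) = 0.1215 K/W
R_total = 0.1252 K/W
Q = ΔT / R_total = 15 / 0.1252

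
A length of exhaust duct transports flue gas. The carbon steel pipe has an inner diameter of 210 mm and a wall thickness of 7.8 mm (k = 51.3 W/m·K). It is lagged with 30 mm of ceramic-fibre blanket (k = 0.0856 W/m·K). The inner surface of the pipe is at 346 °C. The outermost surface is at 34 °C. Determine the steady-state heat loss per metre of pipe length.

q′ ≈ 711 W/m

Per-layer cylindrical resistances, series-summed:
R_carbon steel pipe wall = ln(112.8/105)/(2π×51.3×1) = 2.223×10^-4 K/W
R_ceramic-fibre blanket = ln(142.8/112.8)/(2π×0.0856×1) = 0.4385 K/W
R_total = 0.4387 K/W
Q = ΔT/R_total = 312/0.4387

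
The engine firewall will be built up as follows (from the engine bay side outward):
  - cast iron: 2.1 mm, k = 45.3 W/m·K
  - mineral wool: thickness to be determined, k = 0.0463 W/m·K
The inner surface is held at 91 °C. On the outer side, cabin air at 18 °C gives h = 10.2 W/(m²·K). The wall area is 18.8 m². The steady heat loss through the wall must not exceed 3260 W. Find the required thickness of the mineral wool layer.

Treating each layer as a thermal resistance in series:
R_cast iron = L/(kA) = 0.0021/(45.3×18.8) = 2.466×10^-6 K/W
R_outer film = 1/(h_o·A) = 1/(10.2×18.8) = 0.005215 K/W
Sum of the known resistances R_other = 0.005217 K/W
Required total resistance R_tot = ΔT/Q_allow = 73/3260 = 0.02239 K/W
R_mineral wool = R_tot − R_other = 0.01718 K/W
L = R·k·A = 0.01718×0.0463×18.8

L ≈ 15 mm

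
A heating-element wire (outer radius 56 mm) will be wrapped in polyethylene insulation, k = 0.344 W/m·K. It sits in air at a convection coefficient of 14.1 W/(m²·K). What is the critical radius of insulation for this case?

r_cr ≈ 24.4 mm

For a cylinder r_cr = k/h = 0.344/14.1
r_cr = 24.4 mm; since the bare radius (56 mm) is above r_cr, any added insulation will reduce heat loss.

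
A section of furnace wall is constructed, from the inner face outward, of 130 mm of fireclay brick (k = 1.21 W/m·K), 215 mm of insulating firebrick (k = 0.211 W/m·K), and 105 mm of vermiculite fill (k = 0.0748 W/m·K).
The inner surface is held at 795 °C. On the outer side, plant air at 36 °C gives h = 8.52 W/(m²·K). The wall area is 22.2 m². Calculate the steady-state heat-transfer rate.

Q ≈ 6360 W

Thermal resistances in series:
R_fireclay brick = L/(kA) = 0.13/(1.21×22.2) = 0.00484 K/W
R_insulating firebrick = L/(kA) = 0.215/(0.211×22.2) = 0.0459 K/W
R_vermiculite fill = L/(kA) = 0.105/(0.0748×22.2) = 0.06323 K/W
R_outer film = 1/(h_o·A) = 1/(8.52×22.2) = 0.005287 K/W
R_total = 0.1193 K/W
Q = ΔT / R_total = 759 / 0.1193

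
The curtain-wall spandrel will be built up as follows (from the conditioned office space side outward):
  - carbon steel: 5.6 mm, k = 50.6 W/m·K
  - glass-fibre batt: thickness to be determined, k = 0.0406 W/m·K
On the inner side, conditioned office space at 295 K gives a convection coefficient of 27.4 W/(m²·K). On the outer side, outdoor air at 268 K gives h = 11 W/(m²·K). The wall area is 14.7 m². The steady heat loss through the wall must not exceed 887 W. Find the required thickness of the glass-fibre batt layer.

L ≈ 13 mm

Model the wall as resistances in series:
R_inner film = 1/(h_i·A) = 1/(27.4×14.7) = 0.002483 K/W
R_carbon steel = L/(kA) = 0.0056/(50.6×14.7) = 7.529×10^-6 K/W
R_outer film = 1/(h_o·A) = 1/(11×14.7) = 0.006184 K/W
Sum of the known resistances R_other = 0.008675 K/W
Required total resistance R_tot = ΔT/Q_allow = 27/887 = 0.03044 K/W
R_glass-fibre batt = R_tot − R_other = 0.02177 K/W
L = R·k·A = 0.02177×0.0406×14.7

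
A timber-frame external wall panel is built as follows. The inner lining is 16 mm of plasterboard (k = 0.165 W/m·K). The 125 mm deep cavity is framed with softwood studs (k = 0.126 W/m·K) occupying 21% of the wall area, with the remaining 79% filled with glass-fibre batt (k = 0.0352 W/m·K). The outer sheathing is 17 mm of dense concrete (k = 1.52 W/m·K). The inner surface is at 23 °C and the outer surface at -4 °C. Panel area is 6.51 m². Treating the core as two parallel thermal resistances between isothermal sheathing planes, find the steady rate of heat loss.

Sheathing layers in series; stud and cavity paths in parallel between them.
R_inner = 0.016/(0.165×6.51) = 0.0149 K/W
R_stud  = 0.125/(0.126×0.21×6.51) = 0.7257 K/W
R_cav   = 0.125/(0.0352×0.79×6.51) = 0.6905 K/W
1/R_core = 1/R_stud + 1/R_cav → R_core = 0.3538 K/W
R_outer = 0.017/(1.52×6.51) = 0.001718 K/W
R_total = 0.3704 K/W
Q = ΔT/R_total = 27/0.3704

Q ≈ 72.9 W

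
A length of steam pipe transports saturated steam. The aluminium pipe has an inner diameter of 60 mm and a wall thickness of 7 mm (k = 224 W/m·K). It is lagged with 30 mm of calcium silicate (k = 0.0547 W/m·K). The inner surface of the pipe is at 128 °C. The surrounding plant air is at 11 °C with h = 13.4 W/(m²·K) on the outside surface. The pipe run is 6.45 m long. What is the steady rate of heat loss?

Q ≈ 396 W

Treating each annulus and film as a series resistance:
R_aluminium pipe wall = ln(37/30)/(2π×224×6.45) = 2.31×10^-5 K/W
R_calcium silicate = ln(67/37)/(2π×0.0547×6.45) = 0.2679 K/W
R_outer film = 1/(h_o·2πr_oL) = 1/(13.4×2π×0.067×6.45) = 0.02748 K/W
R_total = 0.2954 K/W
Q = ΔT/R_total = 117/0.2954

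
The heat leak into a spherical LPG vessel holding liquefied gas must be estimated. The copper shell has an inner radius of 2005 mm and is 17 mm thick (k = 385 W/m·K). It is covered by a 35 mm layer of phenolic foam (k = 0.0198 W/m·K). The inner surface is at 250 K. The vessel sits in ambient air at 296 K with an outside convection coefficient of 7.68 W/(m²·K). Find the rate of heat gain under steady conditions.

Radial (spherical) resistances in series:
R_copper shell = (1/2.005 − 1/2.022)/(4π×385) = 8.667×10^-7 K/W
R_phenolic foam = (1/2.022 − 1/2.057)/(4π×0.0198) = 0.03382 K/W
R_outer film = 1/(h·4πr_o²) = 1/(7.68×4π×2.057²) = 0.002449 K/W
R_total = 0.03627 K/W
Q = ΔT/R_total = 46/0.03627

Q ≈ 1270 W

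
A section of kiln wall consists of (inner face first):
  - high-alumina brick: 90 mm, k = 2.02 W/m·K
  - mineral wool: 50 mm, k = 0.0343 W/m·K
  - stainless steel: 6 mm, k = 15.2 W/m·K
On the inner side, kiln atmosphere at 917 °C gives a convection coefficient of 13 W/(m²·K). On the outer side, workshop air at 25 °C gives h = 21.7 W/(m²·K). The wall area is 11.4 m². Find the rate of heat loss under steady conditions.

Q ≈ 6260 W

Series thermal resistances:
R_inner film = 1/(h_i·A) = 1/(13×11.4) = 0.006748 K/W
R_high-alumina brick = L/(kA) = 0.09/(2.02×11.4) = 0.003908 K/W
R_mineral wool = L/(kA) = 0.05/(0.0343×11.4) = 0.1279 K/W
R_stainless steel = L/(kA) = 0.006/(15.2×11.4) = 3.463×10^-5 K/W
R_outer film = 1/(h_o·A) = 1/(21.7×11.4) = 0.004042 K/W
R_total = 0.1426 K/W
Q = ΔT / R_total = 892 / 0.1426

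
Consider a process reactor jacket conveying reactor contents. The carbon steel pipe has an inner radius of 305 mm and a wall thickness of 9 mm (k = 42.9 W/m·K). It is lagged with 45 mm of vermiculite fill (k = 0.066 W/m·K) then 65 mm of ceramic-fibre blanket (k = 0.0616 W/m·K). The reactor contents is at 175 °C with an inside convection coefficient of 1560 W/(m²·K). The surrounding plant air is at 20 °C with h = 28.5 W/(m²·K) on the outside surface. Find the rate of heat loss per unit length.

q′ ≈ 202 W/m

Radial resistances (cylindrical: R_cond = ln(r_o/r_i)/(2πkL), R_conv = 1/(h·2πrL)):
R_inner film = 1/(h_i·2πr₁L) = 1/(1560×2π×0.305×1) = 3.345×10^-4 K/W
R_carbon steel pipe wall = ln(314/305)/(2π×42.9×1) = 1.079×10^-4 K/W
R_vermiculite fill = ln(359/314)/(2π×0.066×1) = 0.323 K/W
R_ceramic-fibre blanket = ln(424/359)/(2π×0.0616×1) = 0.43 K/W
R_outer film = 1/(h_o·2πr_oL) = 1/(28.5×2π×0.424×1) = 0.01317 K/W
R_total = 0.7665 K/W
Q = ΔT/R_total = 155/0.7665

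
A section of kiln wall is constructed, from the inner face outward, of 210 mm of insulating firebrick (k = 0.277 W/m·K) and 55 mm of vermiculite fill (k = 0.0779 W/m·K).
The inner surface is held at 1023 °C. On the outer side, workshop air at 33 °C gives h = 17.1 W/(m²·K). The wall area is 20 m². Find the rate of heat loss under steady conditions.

Q ≈ 13000 W

Thermal resistances in series:
R_insulating firebrick = L/(kA) = 0.21/(0.277×20) = 0.03791 K/W
R_vermiculite fill = L/(kA) = 0.055/(0.0779×20) = 0.0353 K/W
R_outer film = 1/(h_o·A) = 1/(17.1×20) = 0.002924 K/W
R_total = 0.07613 K/W
Q = ΔT / R_total = 990 / 0.07613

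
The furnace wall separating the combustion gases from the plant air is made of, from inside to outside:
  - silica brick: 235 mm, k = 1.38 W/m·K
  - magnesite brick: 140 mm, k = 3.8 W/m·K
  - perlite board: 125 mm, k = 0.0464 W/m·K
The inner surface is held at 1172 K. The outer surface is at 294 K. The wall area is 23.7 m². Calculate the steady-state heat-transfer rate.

Thermal resistances in series:
R_silica brick = L/(kA) = 0.235/(1.38×23.7) = 0.007185 K/W
R_magnesite brick = L/(kA) = 0.14/(3.8×23.7) = 0.001555 K/W
R_perlite board = L/(kA) = 0.125/(0.0464×23.7) = 0.1137 K/W
R_total = 0.1224 K/W
Q = ΔT / R_total = 878 / 0.1224

Q ≈ 7170 W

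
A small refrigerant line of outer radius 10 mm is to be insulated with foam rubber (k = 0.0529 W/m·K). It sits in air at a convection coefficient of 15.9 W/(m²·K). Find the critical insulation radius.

For a cylinder r_cr = k/h = 0.0529/15.9
r_cr = 3.33 mm; since the bare radius (10 mm) is above r_cr, any added insulation will reduce heat loss.

r_cr ≈ 3.33 mm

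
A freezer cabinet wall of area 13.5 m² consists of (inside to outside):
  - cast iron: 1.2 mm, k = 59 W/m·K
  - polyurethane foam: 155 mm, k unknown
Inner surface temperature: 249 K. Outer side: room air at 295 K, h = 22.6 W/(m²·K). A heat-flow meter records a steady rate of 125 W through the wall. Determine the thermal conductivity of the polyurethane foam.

k ≈ 0.0315 W/(m·K)

Model the wall as resistances in series:
R_cast iron = L/(kA) = 0.0012/(59×13.5) = 1.507×10^-6 K/W
R_outer film = 1/(h_o·A) = 1/(22.6×13.5) = 0.003278 K/W
Sum of known resistances R_other = 0.003279 K/W
Total R = ΔT/Q = 46/125 = 0.368 K/W
R_polyurethane foam = R_total − R_other = 0.3647 K/W
k = L/(R·A) = 0.155/(0.3647×13.5)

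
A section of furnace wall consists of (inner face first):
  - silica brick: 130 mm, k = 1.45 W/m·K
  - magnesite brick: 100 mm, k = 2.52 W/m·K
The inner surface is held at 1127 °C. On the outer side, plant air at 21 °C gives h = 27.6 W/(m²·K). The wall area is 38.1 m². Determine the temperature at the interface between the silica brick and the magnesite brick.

Model the wall as resistances in series:
R_silica brick = L/(kA) = 0.13/(1.45×38.1) = 0.002353 K/W
R_magnesite brick = L/(kA) = 0.1/(2.52×38.1) = 0.001042 K/W
R_outer film = 1/(h_o·A) = 1/(27.6×38.1) = 9.51×10^-4 K/W
R_total = 0.004346 K/W;  Q = ΔT/R_total = 1106/0.004346 = 254500 W
T_interface = T_inner − Q·ΣR(inner→interface) = 1127 − 255000×0.002353

T ≈ 528 °C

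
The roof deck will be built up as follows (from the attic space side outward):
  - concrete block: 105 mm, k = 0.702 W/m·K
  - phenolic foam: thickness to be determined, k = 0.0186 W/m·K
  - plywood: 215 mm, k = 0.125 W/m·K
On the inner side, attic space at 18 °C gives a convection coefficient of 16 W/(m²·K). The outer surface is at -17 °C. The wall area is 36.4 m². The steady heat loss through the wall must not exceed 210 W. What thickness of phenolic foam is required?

L ≈ 76.9 mm

Treating each layer as a thermal resistance in series:
R_inner film = 1/(h_i·A) = 1/(16×36.4) = 0.001717 K/W
R_concrete block = L/(kA) = 0.105/(0.702×36.4) = 0.004109 K/W
R_plywood = L/(kA) = 0.215/(0.125×36.4) = 0.04725 K/W
Sum of the known resistances R_other = 0.05308 K/W
Required total resistance R_tot = ΔT/Q_allow = 35/210 = 0.1667 K/W
R_phenolic foam = R_tot − R_other = 0.1136 K/W
L = R·k·A = 0.1136×0.0186×36.4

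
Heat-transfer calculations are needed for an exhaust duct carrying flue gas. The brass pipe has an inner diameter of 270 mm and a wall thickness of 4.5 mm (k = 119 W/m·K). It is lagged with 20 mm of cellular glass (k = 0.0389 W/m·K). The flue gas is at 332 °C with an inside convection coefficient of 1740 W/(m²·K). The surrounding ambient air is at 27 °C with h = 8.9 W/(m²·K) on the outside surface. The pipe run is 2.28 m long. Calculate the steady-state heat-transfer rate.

Radial resistances (cylindrical: R_cond = ln(r_o/r_i)/(2πkL), R_conv = 1/(h·2πrL)):
R_inner film = 1/(h_i·2πr₁L) = 1/(1740×2π×0.135×2.28) = 2.972×10^-4 K/W
R_brass pipe wall = ln(139.5/135)/(2π×119×2.28) = 1.923×10^-5 K/W
R_cellular glass = ln(159.5/139.5)/(2π×0.0389×2.28) = 0.2404 K/W
R_outer film = 1/(h_o·2πr_oL) = 1/(8.9×2π×0.1595×2.28) = 0.04917 K/W
R_total = 0.2899 K/W
Q = ΔT/R_total = 305/0.2899

Q ≈ 1050 W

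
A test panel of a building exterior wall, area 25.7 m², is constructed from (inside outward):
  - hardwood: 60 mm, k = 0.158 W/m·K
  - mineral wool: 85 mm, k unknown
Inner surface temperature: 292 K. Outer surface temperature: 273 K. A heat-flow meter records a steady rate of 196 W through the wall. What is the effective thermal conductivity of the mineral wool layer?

k ≈ 0.0403 W/(m·K)

Series thermal resistances:
R_hardwood = L/(kA) = 0.06/(0.158×25.7) = 0.01478 K/W
Sum of known resistances R_other = 0.01478 K/W
Total R = ΔT/Q = 19/196 = 0.09694 K/W
R_mineral wool = R_total − R_other = 0.08216 K/W
k = L/(R·A) = 0.085/(0.08216×25.7)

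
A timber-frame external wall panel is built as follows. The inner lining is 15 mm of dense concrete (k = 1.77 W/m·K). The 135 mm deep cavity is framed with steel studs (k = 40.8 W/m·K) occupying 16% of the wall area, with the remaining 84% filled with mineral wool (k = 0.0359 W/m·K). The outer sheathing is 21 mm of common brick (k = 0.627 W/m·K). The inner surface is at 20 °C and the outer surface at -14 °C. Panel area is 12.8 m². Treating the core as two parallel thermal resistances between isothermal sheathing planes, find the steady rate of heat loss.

Q ≈ 6960 W

Sheathing layers in series; stud and cavity paths in parallel between them.
R_inner = 0.015/(1.77×12.8) = 6.621×10^-4 K/W
R_stud  = 0.135/(40.8×0.16×12.8) = 0.001616 K/W
R_cav   = 0.135/(0.0359×0.84×12.8) = 0.3497 K/W
1/R_core = 1/R_stud + 1/R_cav → R_core = 0.001608 K/W
R_outer = 0.021/(0.627×12.8) = 0.002617 K/W
R_total = 0.004887 K/W
Q = ΔT/R_total = 34/0.004887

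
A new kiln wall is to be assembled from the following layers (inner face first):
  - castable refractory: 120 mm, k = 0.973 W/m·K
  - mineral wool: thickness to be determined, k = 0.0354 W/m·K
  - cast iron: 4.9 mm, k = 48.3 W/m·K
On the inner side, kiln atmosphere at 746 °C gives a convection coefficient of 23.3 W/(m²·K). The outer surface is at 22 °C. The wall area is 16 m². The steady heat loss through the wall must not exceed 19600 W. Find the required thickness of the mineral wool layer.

L ≈ 15 mm

Model the wall as resistances in series:
R_inner film = 1/(h_i·A) = 1/(23.3×16) = 0.002682 K/W
R_castable refractory = L/(kA) = 0.12/(0.973×16) = 0.007708 K/W
R_cast iron = L/(kA) = 0.0049/(48.3×16) = 6.341×10^-6 K/W
Sum of the known resistances R_other = 0.0104 K/W
Required total resistance R_tot = ΔT/Q_allow = 724/19600 = 0.03694 K/W
R_mineral wool = R_tot − R_other = 0.02654 K/W
L = R·k·A = 0.02654×0.0354×16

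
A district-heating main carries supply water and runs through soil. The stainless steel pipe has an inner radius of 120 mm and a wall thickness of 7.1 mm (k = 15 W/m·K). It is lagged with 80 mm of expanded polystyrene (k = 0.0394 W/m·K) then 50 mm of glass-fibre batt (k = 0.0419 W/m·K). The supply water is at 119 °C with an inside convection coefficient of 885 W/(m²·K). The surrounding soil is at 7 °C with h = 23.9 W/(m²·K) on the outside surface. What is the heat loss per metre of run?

Treating each annulus and film as a series resistance:
R_inner film = 1/(h_i·2πr₁L) = 1/(885×2π×0.12×1) = 0.001499 K/W
R_stainless steel pipe wall = ln(127.1/120)/(2π×15×1) = 6.099×10^-4 K/W
R_expanded polystyrene = ln(207.1/127.1)/(2π×0.0394×1) = 1.972 K/W
R_glass-fibre batt = ln(257.1/207.1)/(2π×0.0419×1) = 0.8215 K/W
R_outer film = 1/(h_o·2πr_oL) = 1/(23.9×2π×0.2571×1) = 0.0259 K/W
R_total = 2.822 K/W
Q = ΔT/R_total = 112/2.822

q′ ≈ 39.7 W/m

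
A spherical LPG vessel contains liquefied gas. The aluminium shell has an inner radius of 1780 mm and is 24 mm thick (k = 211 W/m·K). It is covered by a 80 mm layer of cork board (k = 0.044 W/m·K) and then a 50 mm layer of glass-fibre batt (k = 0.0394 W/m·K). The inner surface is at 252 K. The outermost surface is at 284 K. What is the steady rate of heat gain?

Spherical conduction: R = (1/r_in − 1/r_out)/(4πk) per layer; series-sum.
R_aluminium shell = (1/1.78 − 1/1.804)/(4π×211) = 2.819×10^-6 K/W
R_cork board = (1/1.804 − 1/1.884)/(4π×0.044) = 0.04257 K/W
R_glass-fibre batt = (1/1.884 − 1/1.934)/(4π×0.0394) = 0.02772 K/W
R_total = 0.07029 K/W
Q = ΔT/R_total = 32/0.07029

Q ≈ 455 W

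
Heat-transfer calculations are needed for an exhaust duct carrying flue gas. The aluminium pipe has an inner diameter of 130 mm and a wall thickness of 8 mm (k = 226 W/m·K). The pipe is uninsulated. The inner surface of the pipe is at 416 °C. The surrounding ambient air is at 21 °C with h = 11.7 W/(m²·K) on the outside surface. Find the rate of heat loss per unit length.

For a radial system each layer contributes R = ln(r_out/r_in)/(2πkL); films add R = 1/(hA).
R_aluminium pipe wall = ln(73/65)/(2π×226×1) = 8.174×10^-5 K/W
R_outer film = 1/(h_o·2πr_oL) = 1/(11.7×2π×0.073×1) = 0.1863 K/W
R_total = 0.1864 K/W
Q = ΔT/R_total = 395/0.1864

q′ ≈ 2120 W/m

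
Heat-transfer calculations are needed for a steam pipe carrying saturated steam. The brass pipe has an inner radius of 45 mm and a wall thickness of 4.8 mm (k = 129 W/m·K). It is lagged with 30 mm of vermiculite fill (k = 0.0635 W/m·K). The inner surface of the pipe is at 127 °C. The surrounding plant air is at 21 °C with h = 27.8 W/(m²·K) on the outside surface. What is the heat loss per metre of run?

Treating each annulus and film as a series resistance:
R_brass pipe wall = ln(49.8/45)/(2π×129×1) = 1.25×10^-4 K/W
R_vermiculite fill = ln(79.8/49.8)/(2π×0.0635×1) = 1.182 K/W
R_outer film = 1/(h_o·2πr_oL) = 1/(27.8×2π×0.0798×1) = 0.07174 K/W
R_total = 1.254 K/W
Q = ΔT/R_total = 106/1.254

q′ ≈ 84.6 W/m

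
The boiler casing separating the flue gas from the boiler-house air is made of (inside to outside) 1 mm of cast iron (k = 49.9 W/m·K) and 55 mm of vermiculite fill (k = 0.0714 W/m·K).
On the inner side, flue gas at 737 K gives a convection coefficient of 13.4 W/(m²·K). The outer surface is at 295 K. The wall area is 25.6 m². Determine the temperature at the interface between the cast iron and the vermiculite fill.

T ≈ 698 K

Model the wall as resistances in series:
R_inner film = 1/(h_i·A) = 1/(13.4×25.6) = 0.002915 K/W
R_cast iron = L/(kA) = 0.001/(49.9×25.6) = 7.828×10^-7 K/W
R_vermiculite fill = L/(kA) = 0.055/(0.0714×25.6) = 0.03009 K/W
R_total = 0.03301 K/W;  Q = ΔT/R_total = 442/0.03301 = 13390 W
T_interface = T_inner − Q·ΣR(inner→interface) = 737 − 13400×0.002916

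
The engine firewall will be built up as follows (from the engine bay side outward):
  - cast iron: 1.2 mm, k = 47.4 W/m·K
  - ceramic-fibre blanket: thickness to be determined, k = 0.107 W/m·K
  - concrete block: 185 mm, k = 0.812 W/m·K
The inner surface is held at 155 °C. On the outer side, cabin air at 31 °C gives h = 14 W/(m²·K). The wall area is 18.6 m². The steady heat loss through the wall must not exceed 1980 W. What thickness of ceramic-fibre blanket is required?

Model the wall as resistances in series:
R_cast iron = L/(kA) = 0.0012/(47.4×18.6) = 1.361×10^-6 K/W
R_concrete block = L/(kA) = 0.185/(0.812×18.6) = 0.01225 K/W
R_outer film = 1/(h_o·A) = 1/(14×18.6) = 0.00384 K/W
Sum of the known resistances R_other = 0.01609 K/W
Required total resistance R_tot = ΔT/Q_allow = 124/1980 = 0.06263 K/W
R_ceramic-fibre blanket = R_tot − R_other = 0.04654 K/W
L = R·k·A = 0.04654×0.107×18.6

L ≈ 92.6 mm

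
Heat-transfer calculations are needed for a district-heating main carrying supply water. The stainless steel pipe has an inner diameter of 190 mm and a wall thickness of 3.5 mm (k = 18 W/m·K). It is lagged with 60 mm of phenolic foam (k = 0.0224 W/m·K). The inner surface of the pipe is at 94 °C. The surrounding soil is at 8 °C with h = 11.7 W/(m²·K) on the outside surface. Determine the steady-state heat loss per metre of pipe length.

Radial resistances (cylindrical: R_cond = ln(r_o/r_i)/(2πkL), R_conv = 1/(h·2πrL)):
R_stainless steel pipe wall = ln(98.5/95)/(2π×18×1) = 3.199×10^-4 K/W
R_phenolic foam = ln(158.5/98.5)/(2π×0.0224×1) = 3.38 K/W
R_outer film = 1/(h_o·2πr_oL) = 1/(11.7×2π×0.1585×1) = 0.08582 K/W
R_total = 3.466 K/W
Q = ΔT/R_total = 86/3.466

q′ ≈ 24.8 W/m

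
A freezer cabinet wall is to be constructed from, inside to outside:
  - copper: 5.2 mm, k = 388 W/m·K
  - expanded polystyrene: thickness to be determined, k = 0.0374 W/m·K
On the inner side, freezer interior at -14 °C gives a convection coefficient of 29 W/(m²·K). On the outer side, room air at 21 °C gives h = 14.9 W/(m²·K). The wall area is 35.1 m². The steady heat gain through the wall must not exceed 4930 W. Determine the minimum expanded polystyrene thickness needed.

Series thermal resistances:
R_inner film = 1/(h_i·A) = 1/(29×35.1) = 9.824×10^-4 K/W
R_copper = L/(kA) = 0.0052/(388×35.1) = 3.818×10^-7 K/W
R_outer film = 1/(h_o·A) = 1/(14.9×35.1) = 0.001912 K/W
Sum of the known resistances R_other = 0.002895 K/W
Required total resistance R_tot = ΔT/Q_allow = 35/4930 = 0.007099 K/W
R_expanded polystyrene = R_tot − R_other = 0.004205 K/W
L = R·k·A = 0.004205×0.0374×35.1

L ≈ 5.52 mm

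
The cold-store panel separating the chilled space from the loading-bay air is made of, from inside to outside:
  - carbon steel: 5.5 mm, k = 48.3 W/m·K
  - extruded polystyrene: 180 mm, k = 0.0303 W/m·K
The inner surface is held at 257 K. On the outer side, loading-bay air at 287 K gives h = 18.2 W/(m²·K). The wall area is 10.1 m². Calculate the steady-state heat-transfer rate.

Model the wall as resistances in series:
R_carbon steel = L/(kA) = 0.0055/(48.3×10.1) = 1.127×10^-5 K/W
R_extruded polystyrene = L/(kA) = 0.18/(0.0303×10.1) = 0.5882 K/W
R_outer film = 1/(h_o·A) = 1/(18.2×10.1) = 0.00544 K/W
R_total = 0.5936 K/W
Q = ΔT / R_total = 30 / 0.5936

Q ≈ 50.5 W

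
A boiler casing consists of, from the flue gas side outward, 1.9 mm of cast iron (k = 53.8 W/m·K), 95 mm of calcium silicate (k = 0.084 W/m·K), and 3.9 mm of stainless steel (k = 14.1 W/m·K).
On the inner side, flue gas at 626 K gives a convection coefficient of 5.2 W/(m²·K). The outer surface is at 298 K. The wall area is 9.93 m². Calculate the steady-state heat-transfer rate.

Thermal resistances in series:
R_inner film = 1/(h_i·A) = 1/(5.2×9.93) = 0.01937 K/W
R_cast iron = L/(kA) = 0.0019/(53.8×9.93) = 3.556×10^-6 K/W
R_calcium silicate = L/(kA) = 0.095/(0.084×9.93) = 0.1139 K/W
R_stainless steel = L/(kA) = 0.0039/(14.1×9.93) = 2.785×10^-5 K/W
R_total = 0.1333 K/W
Q = ΔT / R_total = 328 / 0.1333

Q ≈ 2460 W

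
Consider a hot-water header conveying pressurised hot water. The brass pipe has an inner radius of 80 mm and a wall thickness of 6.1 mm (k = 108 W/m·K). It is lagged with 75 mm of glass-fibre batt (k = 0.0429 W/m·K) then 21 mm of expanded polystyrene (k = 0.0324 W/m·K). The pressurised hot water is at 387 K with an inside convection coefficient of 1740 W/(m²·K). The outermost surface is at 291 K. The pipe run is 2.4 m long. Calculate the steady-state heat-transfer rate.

Q ≈ 78.7 W

Cylindrical conduction, so R = ln(r₂/r₁)/(2πkL) per layer, in series:
R_inner film = 1/(h_i·2πr₁L) = 1/(1740×2π×0.08×2.4) = 4.764×10^-4 K/W
R_brass pipe wall = ln(86.1/80)/(2π×108×2.4) = 4.512×10^-5 K/W
R_glass-fibre batt = ln(161.1/86.1)/(2π×0.0429×2.4) = 0.9685 K/W
R_expanded polystyrene = ln(182.1/161.1)/(2π×0.0324×2.4) = 0.2508 K/W
R_total = 1.22 K/W
Q = ΔT/R_total = 96/1.22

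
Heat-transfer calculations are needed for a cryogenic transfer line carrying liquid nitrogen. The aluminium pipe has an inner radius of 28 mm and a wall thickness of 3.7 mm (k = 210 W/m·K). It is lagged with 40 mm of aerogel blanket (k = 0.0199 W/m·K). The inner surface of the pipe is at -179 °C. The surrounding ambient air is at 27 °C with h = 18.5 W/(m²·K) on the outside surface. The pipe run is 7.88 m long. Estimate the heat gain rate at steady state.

Q ≈ 244 W

Treating each annulus and film as a series resistance:
R_aluminium pipe wall = ln(31.7/28)/(2π×210×7.88) = 1.194×10^-5 K/W
R_aerogel blanket = ln(71.7/31.7)/(2π×0.0199×7.88) = 0.8284 K/W
R_outer film = 1/(h_o·2πr_oL) = 1/(18.5×2π×0.0717×7.88) = 0.01523 K/W
R_total = 0.8436 K/W
Q = ΔT/R_total = 206/0.8436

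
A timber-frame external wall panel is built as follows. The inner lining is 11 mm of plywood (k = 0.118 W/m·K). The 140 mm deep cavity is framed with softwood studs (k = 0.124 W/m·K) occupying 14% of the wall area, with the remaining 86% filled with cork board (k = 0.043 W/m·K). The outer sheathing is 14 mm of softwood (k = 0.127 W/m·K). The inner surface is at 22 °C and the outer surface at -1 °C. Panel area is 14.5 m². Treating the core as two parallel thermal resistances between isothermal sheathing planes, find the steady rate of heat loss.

Q ≈ 120 W

Sheathing layers in series; stud and cavity paths in parallel between them.
R_inner = 0.011/(0.118×14.5) = 0.006429 K/W
R_stud  = 0.14/(0.124×0.14×14.5) = 0.5562 K/W
R_cav   = 0.14/(0.043×0.86×14.5) = 0.2611 K/W
1/R_core = 1/R_stud + 1/R_cav → R_core = 0.1777 K/W
R_outer = 0.014/(0.127×14.5) = 0.007602 K/W
R_total = 0.1917 K/W
Q = ΔT/R_total = 23/0.1917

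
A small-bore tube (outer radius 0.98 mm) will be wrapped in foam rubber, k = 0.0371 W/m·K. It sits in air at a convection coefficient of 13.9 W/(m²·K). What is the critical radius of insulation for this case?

For a cylinder r_cr = k/h = 0.0371/13.9
r_cr = 2.67 mm; since the bare radius (0.98 mm) is below r_cr, adding a thin layer of insulation will *increase* heat loss.

r_cr ≈ 2.67 mm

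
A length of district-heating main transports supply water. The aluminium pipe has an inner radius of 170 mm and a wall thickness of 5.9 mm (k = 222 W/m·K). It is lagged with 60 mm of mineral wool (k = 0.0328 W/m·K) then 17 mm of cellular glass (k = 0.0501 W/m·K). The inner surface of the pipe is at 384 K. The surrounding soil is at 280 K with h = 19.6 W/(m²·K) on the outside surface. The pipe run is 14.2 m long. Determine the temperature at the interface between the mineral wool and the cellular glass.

Cylindrical conduction, so R = ln(r₂/r₁)/(2πkL) per layer, in series:
R_aluminium pipe wall = ln(175.9/170)/(2π×222×14.2) = 1.722×10^-6 K/W
R_mineral wool = ln(235.9/175.9)/(2π×0.0328×14.2) = 0.1003 K/W
R_cellular glass = ln(252.9/235.9)/(2π×0.0501×14.2) = 0.01557 K/W
R_outer film = 1/(h_o·2πr_oL) = 1/(19.6×2π×0.2529×14.2) = 0.002261 K/W
R_total = 0.1181 K/W
Q = ΔT/R_total = 104/0.1181
Q = 880 W
T_interface = T_inner − Q·ΣR(inner→interface) = 384 − 880×0.1003

T ≈ 296 K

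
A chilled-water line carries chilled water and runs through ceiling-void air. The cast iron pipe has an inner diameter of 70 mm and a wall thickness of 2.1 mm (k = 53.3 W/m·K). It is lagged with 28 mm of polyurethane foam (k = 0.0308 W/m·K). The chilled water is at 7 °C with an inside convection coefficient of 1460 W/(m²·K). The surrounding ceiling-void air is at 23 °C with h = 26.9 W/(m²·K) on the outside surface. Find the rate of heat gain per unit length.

For a radial system each layer contributes R = ln(r_out/r_in)/(2πkL); films add R = 1/(hA).
R_inner film = 1/(h_i·2πr₁L) = 1/(1460×2π×0.035×1) = 0.003115 K/W
R_cast iron pipe wall = ln(37.1/35)/(2π×53.3×1) = 1.74×10^-4 K/W
R_polyurethane foam = ln(65.1/37.1)/(2π×0.0308×1) = 2.906 K/W
R_outer film = 1/(h_o·2πr_oL) = 1/(26.9×2π×0.0651×1) = 0.09088 K/W
R_total = 3 K/W
Q = ΔT/R_total = 16/3

q′ ≈ 5.33 W/m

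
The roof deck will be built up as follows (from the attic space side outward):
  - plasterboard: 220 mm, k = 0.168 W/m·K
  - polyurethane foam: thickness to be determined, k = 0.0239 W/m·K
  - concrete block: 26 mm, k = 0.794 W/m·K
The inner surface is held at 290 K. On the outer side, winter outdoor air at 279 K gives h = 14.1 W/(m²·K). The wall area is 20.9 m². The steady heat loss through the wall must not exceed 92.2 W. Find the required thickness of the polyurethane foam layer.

Using the resistance-network approach (series):
R_plasterboard = L/(kA) = 0.22/(0.168×20.9) = 0.06266 K/W
R_concrete block = L/(kA) = 0.026/(0.794×20.9) = 0.001567 K/W
R_outer film = 1/(h_o·A) = 1/(14.1×20.9) = 0.003393 K/W
Sum of the known resistances R_other = 0.06762 K/W
Required total resistance R_tot = ΔT/Q_allow = 11/92.2 = 0.1193 K/W
R_polyurethane foam = R_tot − R_other = 0.05169 K/W
L = R·k·A = 0.05169×0.0239×20.9

L ≈ 25.8 mm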